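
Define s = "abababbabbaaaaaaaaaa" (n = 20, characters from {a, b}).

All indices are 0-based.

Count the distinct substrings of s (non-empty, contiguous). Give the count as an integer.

140

rank→(start, suffix):
  0 → (19, 'a')
  1 → (18, 'aa')
  2 → (17, 'aaa')
  3 → (16, 'aaaa')
  4 → (15, 'aaaaa')
  5 → (14, 'aaaaaa')
  6 → (13, 'aaaaaaa')
  7 → (12, 'aaaaaaaa')
  8 → (11, 'aaaaaaaaa')
  9 → (10, 'aaaaaaaaaa')
  10 → (0, 'abababbabbaaaaaaaaaa')
  11 → (2, 'ababbabbaaaaaaaaaa')
  12 → (7, 'abbaaaaaaaaaa')
  13 → (4, 'abbabbaaaaaaaaaa')
  14 → (9, 'baaaaaaaaaa')
  15 → (1, 'bababbabbaaaaaaaaaa')
  16 → (6, 'babbaaaaaaaaaa')
  17 → (3, 'babbabbaaaaaaaaaa')
  18 → (8, 'bbaaaaaaaaaa')
  19 → (5, 'bbabbaaaaaaaaaa')

SA = [19, 18, 17, 16, 15, 14, 13, 12, 11, 10, 0, 2, 7, 4, 9, 1, 6, 3, 8, 5]
i: (SA[i-1],SA[i]) lcp shared
  1: (19,18) 1 'a'
  2: (18,17) 2 'aa'
  3: (17,16) 3 'aaa'
  4: (16,15) 4 'aaaa'
  5: (15,14) 5 'aaaaa'
  6: (14,13) 6 'aaaaaa'
  7: (13,12) 7 'aaaaaaa'
  8: (12,11) 8 'aaaaaaaa'
  9: (11,10) 9 'aaaaaaaaa'
  10: (10,0) 1 'a'
  11: (0,2) 4 'abab'
  12: (2,7) 2 'ab'
  13: (7,4) 4 'abba'
  14: (4,9) 0 ''
  15: (9,1) 2 'ba'
  16: (1,6) 3 'bab'
  17: (6,3) 5 'babba'
  18: (3,8) 1 'b'
  19: (8,5) 3 'bba'

n(n+1)/2 = 20·21/2 = 210
Σ LCP = 0 + 1 + 2 + 3 + 4 + 5 + 6 + 7 + 8 + 9 + 1 + 4 + 2 + 4 + 0 + 2 + 3 + 5 + 1 + 3 = 70
distinct = 210 − 70 = 140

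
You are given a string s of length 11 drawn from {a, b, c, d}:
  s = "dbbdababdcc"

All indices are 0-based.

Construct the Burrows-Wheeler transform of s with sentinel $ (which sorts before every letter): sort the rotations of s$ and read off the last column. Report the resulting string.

rank  rotation      last
    0  $dbbdababdcc  c
    1  ababdcc$dbbd  d
    2  abdcc$dbbdab  b
    3  babdcc$dbbda  a
    4  bbdababdcc$d  d
    5  bdababdcc$db  b
    6  bdcc$dbbdaba  a
    7  c$dbbdababdc  c
    8  cc$dbbdababd  d
    9  dababdcc$dbb  b
   10  dbbdababdcc$  $
   11  dcc$dbbdabab  b

cdbadbacdb$b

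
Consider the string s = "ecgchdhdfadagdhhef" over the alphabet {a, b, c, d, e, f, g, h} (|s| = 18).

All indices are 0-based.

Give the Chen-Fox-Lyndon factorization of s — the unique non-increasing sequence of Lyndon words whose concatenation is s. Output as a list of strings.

emit factor 1: 'e' (i=0, period=1)
emit factor 2: 'cgchdhdf' (i=1, period=8)
emit factor 3: 'adagdhhef' (i=9, period=9)

["e", "cgchdhdf", "adagdhhef"]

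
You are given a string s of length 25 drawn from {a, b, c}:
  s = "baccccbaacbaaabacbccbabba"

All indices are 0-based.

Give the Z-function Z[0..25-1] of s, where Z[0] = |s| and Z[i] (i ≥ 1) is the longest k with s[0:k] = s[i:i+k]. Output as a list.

Z[0]=25
i=1: outside box; Z[1]=0
i=2: outside box; Z[2]=0
i=3: outside box; Z[3]=0
i=4: outside box; Z[4]=0
i=5: outside box; Z[5]=0
i=6: outside box; Z[6]=2 grow→box=[6,8)
i=7: min(r-i=1, Z[1]=0)=0; Z[7]=0
i=8: outside box; Z[8]=0
i=9: outside box; Z[9]=0
i=10: outside box; Z[10]=2 grow→box=[10,12)
i=11: min(r-i=1, Z[1]=0)=0; Z[11]=0
i=12: outside box; Z[12]=0
i=13: outside box; Z[13]=0
i=14: outside box; Z[14]=3 grow→box=[14,17)
i=15: min(r-i=2, Z[1]=0)=0; Z[15]=0
i=16: min(r-i=1, Z[2]=0)=0; Z[16]=0
i=17: outside box; Z[17]=1 grow→box=[17,18)
i=18: outside box; Z[18]=0
i=19: outside box; Z[19]=0
i=20: outside box; Z[20]=2 grow→box=[20,22)
i=21: min(r-i=1, Z[1]=0)=0; Z[21]=0
i=22: outside box; Z[22]=1 grow→box=[22,23)
i=23: outside box; Z[23]=2 grow→box=[23,25)
i=24: min(r-i=1, Z[1]=0)=0; Z[24]=0

[25, 0, 0, 0, 0, 0, 2, 0, 0, 0, 2, 0, 0, 0, 3, 0, 0, 1, 0, 0, 2, 0, 1, 2, 0]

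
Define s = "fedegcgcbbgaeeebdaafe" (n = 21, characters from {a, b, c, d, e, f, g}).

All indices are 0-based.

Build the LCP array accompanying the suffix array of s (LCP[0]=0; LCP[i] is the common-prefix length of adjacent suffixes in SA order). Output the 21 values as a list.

[0, 1, 1, 0, 1, 1, 0, 1, 0, 1, 0, 1, 1, 1, 2, 1, 0, 2, 0, 1, 2]

sorted suffixes:
  #0 SA[0]=17  'aafe'
  #1 SA[1]=11  'aeeebdaafe'
  #2 SA[2]=18  'afe'
  #3 SA[3]=8  'bbgaeeebdaafe'
  #4 SA[4]=15  'bdaafe'
  #5 SA[5]=9  'bgaeeebdaafe'
  #6 SA[6]=7  'cbbgaeeebdaafe'
  #7 SA[7]=5  'cgcbbgaeeebdaafe'
  #8 SA[8]=16  'daafe'
  #9 SA[9]=2  'degcgcbbgaeeebdaafe'
  #10 SA[10]=20  'e'
  #11 SA[11]=14  'ebdaafe'
  #12 SA[12]=1  'edegcgcbbgaeeebdaafe'
  #13 SA[13]=13  'eebdaafe'
  #14 SA[14]=12  'eeebdaafe'
  #15 SA[15]=3  'egcgcbbgaeeebdaafe'
  #16 SA[16]=19  'fe'
  #17 SA[17]=0  'fedegcgcbbgaeeebdaafe'
  #18 SA[18]=10  'gaeeebdaafe'
  #19 SA[19]=6  'gcbbgaeeebdaafe'
  #20 SA[20]=4  'gcgcbbgaeeebdaafe'

SA = [17, 11, 18, 8, 15, 9, 7, 5, 16, 2, 20, 14, 1, 13, 12, 3, 19, 0, 10, 6, 4]
[i] adj suffixes → lcp
  [1] 17/11 → 1 ('a')
  [2] 11/18 → 1 ('a')
  [3] 18/8 → 0 ('')
  [4] 8/15 → 1 ('b')
  [5] 15/9 → 1 ('b')
  [6] 9/7 → 0 ('')
  [7] 7/5 → 1 ('c')
  [8] 5/16 → 0 ('')
  [9] 16/2 → 1 ('d')
  [10] 2/20 → 0 ('')
  [11] 20/14 → 1 ('e')
  [12] 14/1 → 1 ('e')
  [13] 1/13 → 1 ('e')
  [14] 13/12 → 2 ('ee')
  [15] 12/3 → 1 ('e')
  [16] 3/19 → 0 ('')
  [17] 19/0 → 2 ('fe')
  [18] 0/10 → 0 ('')
  [19] 10/6 → 1 ('g')
  [20] 6/4 → 2 ('gc')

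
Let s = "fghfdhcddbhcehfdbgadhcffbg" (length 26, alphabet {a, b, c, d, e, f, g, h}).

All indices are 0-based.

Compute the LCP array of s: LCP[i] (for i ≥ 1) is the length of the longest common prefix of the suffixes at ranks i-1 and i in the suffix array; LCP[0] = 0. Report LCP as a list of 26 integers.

rank→(start, suffix):
  0 → (18, 'adhcffbg')
  1 → (24, 'bg')
  2 → (16, 'bgadhcffbg')
  3 → (9, 'bhcehfdbgadhcffbg')
  4 → (6, 'cddbhcehfdbgadhcffbg')
  5 → (11, 'cehfdbgadhcffbg')
  6 → (21, 'cffbg')
  7 → (15, 'dbgadhcffbg')
  8 → (8, 'dbhcehfdbgadhcffbg')
  9 → (7, 'ddbhcehfdbgadhcffbg')
  10 → (4, 'dhcddbhcehfdbgadhcffbg')
  11 → (19, 'dhcffbg')
  12 → (12, 'ehfdbgadhcffbg')
  13 → (23, 'fbg')
  14 → (14, 'fdbgadhcffbg')
  15 → (3, 'fdhcddbhcehfdbgadhcffbg')
  16 → (22, 'ffbg')
  17 → (0, 'fghfdhcddbhcehfdbgadhcffbg')
  18 → (25, 'g')
  19 → (17, 'gadhcffbg')
  20 → (1, 'ghfdhcddbhcehfdbgadhcffbg')
  21 → (5, 'hcddbhcehfdbgadhcffbg')
  22 → (10, 'hcehfdbgadhcffbg')
  23 → (20, 'hcffbg')
  24 → (13, 'hfdbgadhcffbg')
  25 → (2, 'hfdhcddbhcehfdbgadhcffbg')

SA = [18, 24, 16, 9, 6, 11, 21, 15, 8, 7, 4, 19, 12, 23, 14, 3, 22, 0, 25, 17, 1, 5, 10, 20, 13, 2]
rank  pair      lcp
   1  s[18:],s[24:]  0  ''
   2  s[24:],s[16:]  2  'bg'
   3  s[16:],s[9:]  1  'b'
   4  s[9:],s[6:]  0  ''
   5  s[6:],s[11:]  1  'c'
   6  s[11:],s[21:]  1  'c'
   7  s[21:],s[15:]  0  ''
   8  s[15:],s[8:]  2  'db'
   9  s[8:],s[7:]  1  'd'
  10  s[7:],s[4:]  1  'd'
  11  s[4:],s[19:]  3  'dhc'
  12  s[19:],s[12:]  0  ''
  13  s[12:],s[23:]  0  ''
  14  s[23:],s[14:]  1  'f'
  15  s[14:],s[3:]  2  'fd'
  16  s[3:],s[22:]  1  'f'
  17  s[22:],s[0:]  1  'f'
  18  s[0:],s[25:]  0  ''
  19  s[25:],s[17:]  1  'g'
  20  s[17:],s[1:]  1  'g'
  21  s[1:],s[5:]  0  ''
  22  s[5:],s[10:]  2  'hc'
  23  s[10:],s[20:]  2  'hc'
  24  s[20:],s[13:]  1  'h'
  25  s[13:],s[2:]  3  'hfd'

[0, 0, 2, 1, 0, 1, 1, 0, 2, 1, 1, 3, 0, 0, 1, 2, 1, 1, 0, 1, 1, 0, 2, 2, 1, 3]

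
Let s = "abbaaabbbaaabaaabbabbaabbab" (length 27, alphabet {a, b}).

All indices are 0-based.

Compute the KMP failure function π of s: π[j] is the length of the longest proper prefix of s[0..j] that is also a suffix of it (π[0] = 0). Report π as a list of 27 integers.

[0, 0, 0, 1, 1, 1, 2, 3, 0, 1, 1, 1, 2, 1, 1, 1, 2, 3, 4, 2, 3, 4, 5, 2, 3, 4, 2]

π[0] = 0
j=1 s[j]='b': π[1]=0 (border '')
j=2 s[j]='b': π[2]=0 (border '')
j=3 s[j]='a': π[3]=1 (border 'a')
j=4 s[j]='a': k: 1→0; π[4]=1 (border 'a')
j=5 s[j]='a': k: 1→0; π[5]=1 (border 'a')
j=6 s[j]='b': π[6]=2 (border 'ab')
j=7 s[j]='b': π[7]=3 (border 'abb')
j=8 s[j]='b': k: 3→0; π[8]=0 (border '')
j=9 s[j]='a': π[9]=1 (border 'a')
j=10 s[j]='a': k: 1→0; π[10]=1 (border 'a')
j=11 s[j]='a': k: 1→0; π[11]=1 (border 'a')
j=12 s[j]='b': π[12]=2 (border 'ab')
j=13 s[j]='a': k: 2→0; π[13]=1 (border 'a')
j=14 s[j]='a': k: 1→0; π[14]=1 (border 'a')
j=15 s[j]='a': k: 1→0; π[15]=1 (border 'a')
j=16 s[j]='b': π[16]=2 (border 'ab')
j=17 s[j]='b': π[17]=3 (border 'abb')
j=18 s[j]='a': π[18]=4 (border 'abba')
j=19 s[j]='b': k: 4→1; π[19]=2 (border 'ab')
j=20 s[j]='b': π[20]=3 (border 'abb')
j=21 s[j]='a': π[21]=4 (border 'abba')
j=22 s[j]='a': π[22]=5 (border 'abbaa')
j=23 s[j]='b': k: 5→1; π[23]=2 (border 'ab')
j=24 s[j]='b': π[24]=3 (border 'abb')
j=25 s[j]='a': π[25]=4 (border 'abba')
j=26 s[j]='b': k: 4→1; π[26]=2 (border 'ab')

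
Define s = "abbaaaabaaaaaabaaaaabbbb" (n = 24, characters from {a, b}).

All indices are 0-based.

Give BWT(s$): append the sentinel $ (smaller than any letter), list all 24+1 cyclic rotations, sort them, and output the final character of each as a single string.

bbabbaaaaaaaaaa$abaabbaba

rank  rotation                   last
    0  $abbaaaabaaaaaabaaaaabbbb  b
    1  aaaaaabaaaaabbbb$abbaaaab  b
    2  aaaaabaaaaabbbb$abbaaaaba  a
    3  aaaaabbbb$abbaaaabaaaaaab  b
    4  aaaabaaaaaabaaaaabbbb$abb  b
    5  aaaabaaaaabbbb$abbaaaabaa  a
    6  aaaabbbb$abbaaaabaaaaaaba  a
    7  aaabaaaaaabaaaaabbbb$abba  a
    8  aaabaaaaabbbb$abbaaaabaaa  a
    9  aaabbbb$abbaaaabaaaaaabaa  a
   10  aabaaaaaabaaaaabbbb$abbaa  a
   11  aabaaaaabbbb$abbaaaabaaaa  a
   12  aabbbb$abbaaaabaaaaaabaaa  a
   13  abaaaaaabaaaaabbbb$abbaaa  a
   14  abaaaaabbbb$abbaaaabaaaaa  a
   15  abbaaaabaaaaaabaaaaabbbb$  $
   16  abbbb$abbaaaabaaaaaabaaaa  a
   17  b$abbaaaabaaaaaabaaaaabbb  b
   18  baaaaaabaaaaabbbb$abbaaaa  a
   19  baaaaabbbb$abbaaaabaaaaaa  a
   20  baaaabaaaaaabaaaaabbbb$ab  b
   21  bb$abbaaaabaaaaaabaaaaabb  b
   22  bbaaaabaaaaaabaaaaabbbb$a  a
   23  bbb$abbaaaabaaaaaabaaaaab  b
   24  bbbb$abbaaaabaaaaaabaaaaa  a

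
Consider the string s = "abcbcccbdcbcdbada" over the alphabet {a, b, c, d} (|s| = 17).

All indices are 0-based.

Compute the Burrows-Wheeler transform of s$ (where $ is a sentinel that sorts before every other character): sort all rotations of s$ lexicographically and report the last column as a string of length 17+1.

rank  rotation            last
    0  $abcbcccbdcbcdbada  a
    1  a$abcbcccbdcbcdbad  d
    2  abcbcccbdcbcdbada$  $
    3  ada$abcbcccbdcbcdb  b
    4  bada$abcbcccbdcbcd  d
    5  bcbcccbdcbcdbada$a  a
    6  bcccbdcbcdbada$abc  c
    7  bcdbada$abcbcccbdc  c
    8  bdcbcdbada$abcbccc  c
    9  cbcccbdcbcdbada$ab  b
   10  cbcdbada$abcbcccbd  d
   11  cbdcbcdbada$abcbcc  c
   12  ccbdcbcdbada$abcbc  c
   13  cccbdcbcdbada$abcb  b
   14  cdbada$abcbcccbdcb  b
   15  da$abcbcccbdcbcdba  a
   16  dbada$abcbcccbdcbc  c
   17  dcbcdbada$abcbcccb  b

ad$bdacccbdccbbacb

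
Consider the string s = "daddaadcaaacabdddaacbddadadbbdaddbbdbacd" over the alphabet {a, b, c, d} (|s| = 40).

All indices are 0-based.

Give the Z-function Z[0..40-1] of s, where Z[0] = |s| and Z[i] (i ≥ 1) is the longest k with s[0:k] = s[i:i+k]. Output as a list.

[40, 0, 1, 2, 0, 0, 1, 0, 0, 0, 0, 0, 0, 0, 1, 1, 2, 0, 0, 0, 0, 1, 3, 0, 3, 0, 1, 0, 0, 4, 0, 1, 1, 0, 0, 1, 0, 0, 0, 1]

Z[0]=40
i=1: i≥r, start 0; Z[1]=0
i=2: i≥r, start 0; Z[2]=1 scan→box=[2,3)
i=3: i≥r, start 0; Z[3]=2 scan→box=[3,5)
i=4: min(r-i=1, Z[1]=0)=0; Z[4]=0
i=5: i≥r, start 0; Z[5]=0
i=6: i≥r, start 0; Z[6]=1 scan→box=[6,7)
i=7: i≥r, start 0; Z[7]=0
i=8: i≥r, start 0; Z[8]=0
i=9: i≥r, start 0; Z[9]=0
i=10: i≥r, start 0; Z[10]=0
i=11: i≥r, start 0; Z[11]=0
i=12: i≥r, start 0; Z[12]=0
i=13: i≥r, start 0; Z[13]=0
i=14: i≥r, start 0; Z[14]=1 scan→box=[14,15)
i=15: i≥r, start 0; Z[15]=1 scan→box=[15,16)
i=16: i≥r, start 0; Z[16]=2 scan→box=[16,18)
i=17: min(r-i=1, Z[1]=0)=0; Z[17]=0
i=18: i≥r, start 0; Z[18]=0
i=19: i≥r, start 0; Z[19]=0
i=20: i≥r, start 0; Z[20]=0
i=21: i≥r, start 0; Z[21]=1 scan→box=[21,22)
i=22: i≥r, start 0; Z[22]=3 scan→box=[22,25)
i=23: min(r-i=2, Z[1]=0)=0; Z[23]=0
i=24: min(r-i=1, Z[2]=1)=1; Z[24]=3 scan→box=[24,27)
i=25: min(r-i=2, Z[1]=0)=0; Z[25]=0
i=26: min(r-i=1, Z[2]=1)=1; Z[26]=1
i=27: i≥r, start 0; Z[27]=0
i=28: i≥r, start 0; Z[28]=0
i=29: i≥r, start 0; Z[29]=4 scan→box=[29,33)
i=30: min(r-i=3, Z[1]=0)=0; Z[30]=0
i=31: min(r-i=2, Z[2]=1)=1; Z[31]=1
i=32: min(r-i=1, Z[3]=2)=1; Z[32]=1
i=33: i≥r, start 0; Z[33]=0
i=34: i≥r, start 0; Z[34]=0
i=35: i≥r, start 0; Z[35]=1 scan→box=[35,36)
i=36: i≥r, start 0; Z[36]=0
i=37: i≥r, start 0; Z[37]=0
i=38: i≥r, start 0; Z[38]=0
i=39: i≥r, start 0; Z[39]=1 scan→box=[39,40)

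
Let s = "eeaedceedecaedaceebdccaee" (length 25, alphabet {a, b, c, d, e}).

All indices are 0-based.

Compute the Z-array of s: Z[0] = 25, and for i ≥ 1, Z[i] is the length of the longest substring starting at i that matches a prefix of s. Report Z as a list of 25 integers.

[25, 1, 0, 1, 0, 0, 2, 1, 0, 1, 0, 0, 1, 0, 0, 0, 2, 1, 0, 0, 0, 0, 0, 2, 1]

Z[0]=25
i=1: fresh scan; Z[1]=1 grow→box=[1,2)
i=2: fresh scan; Z[2]=0
i=3: fresh scan; Z[3]=1 grow→box=[3,4)
i=4: fresh scan; Z[4]=0
i=5: fresh scan; Z[5]=0
i=6: fresh scan; Z[6]=2 grow→box=[6,8)
i=7: min(r-i=1, Z[1]=1)=1; Z[7]=1
i=8: fresh scan; Z[8]=0
i=9: fresh scan; Z[9]=1 grow→box=[9,10)
i=10: fresh scan; Z[10]=0
i=11: fresh scan; Z[11]=0
i=12: fresh scan; Z[12]=1 grow→box=[12,13)
i=13: fresh scan; Z[13]=0
i=14: fresh scan; Z[14]=0
i=15: fresh scan; Z[15]=0
i=16: fresh scan; Z[16]=2 grow→box=[16,18)
i=17: min(r-i=1, Z[1]=1)=1; Z[17]=1
i=18: fresh scan; Z[18]=0
i=19: fresh scan; Z[19]=0
i=20: fresh scan; Z[20]=0
i=21: fresh scan; Z[21]=0
i=22: fresh scan; Z[22]=0
i=23: fresh scan; Z[23]=2 grow→box=[23,25)
i=24: min(r-i=1, Z[1]=1)=1; Z[24]=1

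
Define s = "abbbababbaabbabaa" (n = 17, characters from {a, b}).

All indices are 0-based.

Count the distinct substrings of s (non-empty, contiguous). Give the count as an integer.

114

rank→(start, suffix):
  0 → (16, 'a')
  1 → (15, 'aa')
  2 → (9, 'aabbabaa')
  3 → (13, 'abaa')
  4 → (4, 'ababbaabbabaa')
  5 → (6, 'abbaabbabaa')
  6 → (10, 'abbabaa')
  7 → (0, 'abbbababbaabbabaa')
  8 → (14, 'baa')
  9 → (8, 'baabbabaa')
  10 → (12, 'babaa')
  11 → (3, 'bababbaabbabaa')
  12 → (5, 'babbaabbabaa')
  13 → (7, 'bbaabbabaa')
  14 → (11, 'bbabaa')
  15 → (2, 'bbababbaabbabaa')
  16 → (1, 'bbbababbaabbabaa')

SA = [16, 15, 9, 13, 4, 6, 10, 0, 14, 8, 12, 3, 5, 7, 11, 2, 1]
rank  pair      lcp
   1  s[16:],s[15:]  1  'a'
   2  s[15:],s[9:]  2  'aa'
   3  s[9:],s[13:]  1  'a'
   4  s[13:],s[4:]  3  'aba'
   5  s[4:],s[6:]  2  'ab'
   6  s[6:],s[10:]  4  'abba'
   7  s[10:],s[0:]  3  'abb'
   8  s[0:],s[14:]  0  ''
   9  s[14:],s[8:]  3  'baa'
  10  s[8:],s[12:]  2  'ba'
  11  s[12:],s[3:]  4  'baba'
  12  s[3:],s[5:]  3  'bab'
  13  s[5:],s[7:]  1  'b'
  14  s[7:],s[11:]  3  'bba'
  15  s[11:],s[2:]  5  'bbaba'
  16  s[2:],s[1:]  2  'bb'

n(n+1)/2 = 17·18/2 = 153
Σ LCP = 0 + 1 + 2 + 1 + 3 + 2 + 4 + 3 + 0 + 3 + 2 + 4 + 3 + 1 + 3 + 5 + 2 = 39
distinct = 153 − 39 = 114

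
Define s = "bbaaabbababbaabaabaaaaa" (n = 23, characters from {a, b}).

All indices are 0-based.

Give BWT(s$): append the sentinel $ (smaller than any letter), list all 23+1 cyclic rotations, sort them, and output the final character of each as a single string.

aaaaabbbbaaabbaababba$aa

rank  rotation                  last
    0  $bbaaabbababbaabaabaaaaa  a
    1  a$bbaaabbababbaabaabaaaa  a
    2  aa$bbaaabbababbaabaabaaa  a
    3  aaa$bbaaabbababbaabaabaa  a
    4  aaaa$bbaaabbababbaabaaba  a
    5  aaaaa$bbaaabbababbaabaab  b
    6  aaabbababbaabaabaaaaa$bb  b
    7  aabaaaaa$bbaaabbababbaab  b
    8  aabaabaaaaa$bbaaabbababb  b
    9  aabbababbaabaabaaaaa$bba  a
   10  abaaaaa$bbaaabbababbaaba  a
   11  abaabaaaaa$bbaaabbababba  a
   12  ababbaabaabaaaaa$bbaaabb  b
   13  abbaabaabaaaaa$bbaaabbab  b
   14  abbababbaabaabaaaaa$bbaa  a
   15  baaaaa$bbaaabbababbaabaa  a
   16  baaabbababbaabaabaaaaa$b  b
   17  baabaaaaa$bbaaabbababbaa  a
   18  baabaabaaaaa$bbaaabbabab  b
   19  bababbaabaabaaaaa$bbaaab  b
   20  babbaabaabaaaaa$bbaaabba  a
   21  bbaaabbababbaabaabaaaaa$  $
   22  bbaabaabaaaaa$bbaaabbaba  a
   23  bbababbaabaabaaaaa$bbaaa  a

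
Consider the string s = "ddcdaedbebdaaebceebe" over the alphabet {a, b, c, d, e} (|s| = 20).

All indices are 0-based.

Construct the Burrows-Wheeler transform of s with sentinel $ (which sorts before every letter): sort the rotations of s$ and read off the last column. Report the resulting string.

edadeeeddbbced$babeac

rank  rotation               last
    0  $ddcdaedbebdaaebceebe  e
    1  aaebceebe$ddcdaedbebd  d
    2  aebceebe$ddcdaedbebda  a
    3  aedbebdaaebceebe$ddcd  d
    4  bceebe$ddcdaedbebdaae  e
    5  bdaaebceebe$ddcdaedbe  e
    6  be$ddcdaedbebdaaebcee  e
    7  bebdaaebceebe$ddcdaed  d
    8  cdaedbebdaaebceebe$dd  d
    9  ceebe$ddcdaedbebdaaeb  b
   10  daaebceebe$ddcdaedbeb  b
   11  daedbebdaaebceebe$ddc  c
   12  dbebdaaebceebe$ddcdae  e
   13  dcdaedbebdaaebceebe$d  d
   14  ddcdaedbebdaaebceebe$  $
   15  e$ddcdaedbebdaaebceeb  b
   16  ebceebe$ddcdaedbebdaa  a
   17  ebdaaebceebe$ddcdaedb  b
   18  ebe$ddcdaedbebdaaebce  e
   19  edbebdaaebceebe$ddcda  a
   20  eebe$ddcdaedbebdaaebc  c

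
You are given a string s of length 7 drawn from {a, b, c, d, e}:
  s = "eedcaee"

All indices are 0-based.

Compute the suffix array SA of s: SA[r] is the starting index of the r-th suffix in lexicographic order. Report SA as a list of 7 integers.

[4, 3, 2, 6, 1, 5, 0]

rank | idx | suffix
   0 |   4 | aee
   1 |   3 | caee
   2 |   2 | dcaee
   3 |   6 | e
   4 |   1 | edcaee
   5 |   5 | ee
   6 |   0 | eedcaee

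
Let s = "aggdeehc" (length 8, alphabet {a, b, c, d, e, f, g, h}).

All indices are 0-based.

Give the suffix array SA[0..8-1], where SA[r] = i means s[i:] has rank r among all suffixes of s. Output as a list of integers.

sorted suffixes:
  #0 SA[0]=0  'aggdeehc'
  #1 SA[1]=7  'c'
  #2 SA[2]=3  'deehc'
  #3 SA[3]=4  'eehc'
  #4 SA[4]=5  'ehc'
  #5 SA[5]=2  'gdeehc'
  #6 SA[6]=1  'ggdeehc'
  #7 SA[7]=6  'hc'

[0, 7, 3, 4, 5, 2, 1, 6]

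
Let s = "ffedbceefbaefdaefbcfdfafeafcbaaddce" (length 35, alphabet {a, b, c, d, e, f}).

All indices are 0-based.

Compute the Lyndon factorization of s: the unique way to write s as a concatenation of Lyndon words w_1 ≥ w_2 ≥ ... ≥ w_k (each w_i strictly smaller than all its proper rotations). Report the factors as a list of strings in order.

emit factor 1: 'f' (i=0, period=1)
emit factor 2: 'f' (i=1, period=1)
emit factor 3: 'e' (i=2, period=1)
emit factor 4: 'd' (i=3, period=1)
emit factor 5: 'bceef' (i=4, period=5)
emit factor 6: 'b' (i=9, period=1)
emit factor 7: 'aefd' (i=10, period=4)
emit factor 8: 'aefbcfdfafeafcb' (i=14, period=15)
emit factor 9: 'aaddce' (i=29, period=6)

["f", "f", "e", "d", "bceef", "b", "aefd", "aefbcfdfafeafcb", "aaddce"]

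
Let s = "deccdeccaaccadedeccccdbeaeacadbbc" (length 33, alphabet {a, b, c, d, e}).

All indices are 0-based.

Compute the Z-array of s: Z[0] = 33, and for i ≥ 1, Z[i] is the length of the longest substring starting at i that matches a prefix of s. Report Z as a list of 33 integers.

[33, 0, 0, 0, 4, 0, 0, 0, 0, 0, 0, 0, 0, 2, 0, 4, 0, 0, 0, 0, 0, 1, 0, 0, 0, 0, 0, 0, 0, 1, 0, 0, 0]

Z[0]=33
i=1: outside box; Z[1]=0
i=2: outside box; Z[2]=0
i=3: outside box; Z[3]=0
i=4: outside box; Z[4]=4 scan→box=[4,8)
i=5: min(r-i=3, Z[1]=0)=0; Z[5]=0
i=6: min(r-i=2, Z[2]=0)=0; Z[6]=0
i=7: min(r-i=1, Z[3]=0)=0; Z[7]=0
i=8: outside box; Z[8]=0
i=9: outside box; Z[9]=0
i=10: outside box; Z[10]=0
i=11: outside box; Z[11]=0
i=12: outside box; Z[12]=0
i=13: outside box; Z[13]=2 scan→box=[13,15)
i=14: min(r-i=1, Z[1]=0)=0; Z[14]=0
i=15: outside box; Z[15]=4 scan→box=[15,19)
i=16: min(r-i=3, Z[1]=0)=0; Z[16]=0
i=17: min(r-i=2, Z[2]=0)=0; Z[17]=0
i=18: min(r-i=1, Z[3]=0)=0; Z[18]=0
i=19: outside box; Z[19]=0
i=20: outside box; Z[20]=0
i=21: outside box; Z[21]=1 scan→box=[21,22)
i=22: outside box; Z[22]=0
i=23: outside box; Z[23]=0
i=24: outside box; Z[24]=0
i=25: outside box; Z[25]=0
i=26: outside box; Z[26]=0
i=27: outside box; Z[27]=0
i=28: outside box; Z[28]=0
i=29: outside box; Z[29]=1 scan→box=[29,30)
i=30: outside box; Z[30]=0
i=31: outside box; Z[31]=0
i=32: outside box; Z[32]=0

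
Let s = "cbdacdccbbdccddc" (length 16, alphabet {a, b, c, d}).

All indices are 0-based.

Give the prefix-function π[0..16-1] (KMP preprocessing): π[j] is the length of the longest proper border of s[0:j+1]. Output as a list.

π[0] = 0
j=1 s[j]='b': π[1]=0 (border '')
j=2 s[j]='d': π[2]=0 (border '')
j=3 s[j]='a': π[3]=0 (border '')
j=4 s[j]='c': π[4]=1 (border 'c')
j=5 s[j]='d': k: 1→0; π[5]=0 (border '')
j=6 s[j]='c': π[6]=1 (border 'c')
j=7 s[j]='c': k: 1→0; π[7]=1 (border 'c')
j=8 s[j]='b': π[8]=2 (border 'cb')
j=9 s[j]='b': k: 2→0; π[9]=0 (border '')
j=10 s[j]='d': π[10]=0 (border '')
j=11 s[j]='c': π[11]=1 (border 'c')
j=12 s[j]='c': k: 1→0; π[12]=1 (border 'c')
j=13 s[j]='d': k: 1→0; π[13]=0 (border '')
j=14 s[j]='d': π[14]=0 (border '')
j=15 s[j]='c': π[15]=1 (border 'c')

[0, 0, 0, 0, 1, 0, 1, 1, 2, 0, 0, 1, 1, 0, 0, 1]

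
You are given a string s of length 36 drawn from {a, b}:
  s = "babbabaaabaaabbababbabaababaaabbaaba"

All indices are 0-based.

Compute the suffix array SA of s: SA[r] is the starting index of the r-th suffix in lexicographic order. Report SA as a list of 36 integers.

rank | idx | suffix
   0 |  35 | a
   1 |   6 | aaabaaabbababbabaababaaabbaaba
   2 |  27 | aaabbaaba
   3 |  10 | aaabbababbabaababaaabbaaba
   4 |  32 | aaba
   5 |   7 | aabaaabbababbabaababaaabbaaba
   6 |  22 | aababaaabbaaba
   7 |  28 | aabbaaba
   8 |  11 | aabbababbabaababaaabbaaba
   9 |  33 | aba
  10 |   4 | abaaabaaabbababbabaababaaabbaaba
  11 |  25 | abaaabbaaba
  12 |   8 | abaaabbababbabaababaaabbaaba
  13 |  20 | abaababaaabbaaba
  14 |  23 | ababaaabbaaba
  15 |  15 | ababbabaababaaabbaaba
  16 |  29 | abbaaba
  17 |   1 | abbabaaabaaabbababbabaababaaabbaaba
  18 |  17 | abbabaababaaabbaaba
  19 |  12 | abbababbabaababaaabbaaba
  20 |  34 | ba
  21 |   5 | baaabaaabbababbabaababaaabbaaba
  22 |  26 | baaabbaaba
  23 |   9 | baaabbababbabaababaaabbaaba
  24 |  31 | baaba
  25 |  21 | baababaaabbaaba
  26 |   3 | babaaabaaabbababbabaababaaabbaaba
  27 |  24 | babaaabbaaba
  28 |  19 | babaababaaabbaaba
  29 |  14 | bababbabaababaaabbaaba
  30 |   0 | babbabaaabaaabbababbabaababaaabbaaba
  31 |  16 | babbabaababaaabbaaba
  32 |  30 | bbaaba
  33 |   2 | bbabaaabaaabbababbabaababaaabbaaba
  34 |  18 | bbabaababaaabbaaba
  35 |  13 | bbababbabaababaaabbaaba

[35, 6, 27, 10, 32, 7, 22, 28, 11, 33, 4, 25, 8, 20, 23, 15, 29, 1, 17, 12, 34, 5, 26, 9, 31, 21, 3, 24, 19, 14, 0, 16, 30, 2, 18, 13]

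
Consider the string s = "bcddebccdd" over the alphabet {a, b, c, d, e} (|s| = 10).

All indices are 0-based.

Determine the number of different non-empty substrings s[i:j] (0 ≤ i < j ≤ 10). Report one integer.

rank | idx | suffix
   0 |   5 | bccdd
   1 |   0 | bcddebccdd
   2 |   6 | ccdd
   3 |   7 | cdd
   4 |   1 | cddebccdd
   5 |   9 | d
   6 |   8 | dd
   7 |   2 | ddebccdd
   8 |   3 | debccdd
   9 |   4 | ebccdd

SA = [5, 0, 6, 7, 1, 9, 8, 2, 3, 4]
i: (SA[i-1],SA[i]) lcp shared
  1: (5,0) 2 'bc'
  2: (0,6) 0 ''
  3: (6,7) 1 'c'
  4: (7,1) 3 'cdd'
  5: (1,9) 0 ''
  6: (9,8) 1 'd'
  7: (8,2) 2 'dd'
  8: (2,3) 1 'd'
  9: (3,4) 0 ''

n(n+1)/2 = 10·11/2 = 55
Σ LCP = 0 + 2 + 0 + 1 + 3 + 0 + 1 + 2 + 1 + 0 = 10
distinct = 55 − 10 = 45

45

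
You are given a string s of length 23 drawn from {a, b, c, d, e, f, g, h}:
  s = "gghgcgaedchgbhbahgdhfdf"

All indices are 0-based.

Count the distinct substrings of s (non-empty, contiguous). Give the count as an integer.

rank | idx | suffix
   0 |   6 | aedchgbhbahgdhfdf
   1 |  15 | ahgdhfdf
   2 |  14 | bahgdhfdf
   3 |  12 | bhbahgdhfdf
   4 |   4 | cgaedchgbhbahgdhfdf
   5 |   9 | chgbhbahgdhfdf
   6 |   8 | dchgbhbahgdhfdf
   7 |  21 | df
   8 |  18 | dhfdf
   9 |   7 | edchgbhbahgdhfdf
  10 |  22 | f
  11 |  20 | fdf
  12 |   5 | gaedchgbhbahgdhfdf
  13 |  11 | gbhbahgdhfdf
  14 |   3 | gcgaedchgbhbahgdhfdf
  15 |  17 | gdhfdf
  16 |   0 | gghgcgaedchgbhbahgdhfdf
  17 |   1 | ghgcgaedchgbhbahgdhfdf
  18 |  13 | hbahgdhfdf
  19 |  19 | hfdf
  20 |  10 | hgbhbahgdhfdf
  21 |   2 | hgcgaedchgbhbahgdhfdf
  22 |  16 | hgdhfdf

SA = [6, 15, 14, 12, 4, 9, 8, 21, 18, 7, 22, 20, 5, 11, 3, 17, 0, 1, 13, 19, 10, 2, 16]
[i] adj suffixes → lcp
  [1] 6/15 → 1 ('a')
  [2] 15/14 → 0 ('')
  [3] 14/12 → 1 ('b')
  [4] 12/4 → 0 ('')
  [5] 4/9 → 1 ('c')
  [6] 9/8 → 0 ('')
  [7] 8/21 → 1 ('d')
  [8] 21/18 → 1 ('d')
  [9] 18/7 → 0 ('')
  [10] 7/22 → 0 ('')
  [11] 22/20 → 1 ('f')
  [12] 20/5 → 0 ('')
  [13] 5/11 → 1 ('g')
  [14] 11/3 → 1 ('g')
  [15] 3/17 → 1 ('g')
  [16] 17/0 → 1 ('g')
  [17] 0/1 → 1 ('g')
  [18] 1/13 → 0 ('')
  [19] 13/19 → 1 ('h')
  [20] 19/10 → 1 ('h')
  [21] 10/2 → 2 ('hg')
  [22] 2/16 → 2 ('hg')

n(n+1)/2 = 23·24/2 = 276
Σ LCP = 0 + 1 + 0 + 1 + 0 + 1 + 0 + 1 + 1 + 0 + 0 + 1 + 0 + 1 + 1 + 1 + 1 + 1 + 0 + 1 + 1 + 2 + 2 = 17
distinct = 276 − 17 = 259

259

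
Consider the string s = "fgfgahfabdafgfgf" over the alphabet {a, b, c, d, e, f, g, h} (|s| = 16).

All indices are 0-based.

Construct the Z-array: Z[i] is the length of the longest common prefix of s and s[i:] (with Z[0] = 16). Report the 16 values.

Z[0]=16
i=1: i≥r, start 0; Z[1]=0
i=2: i≥r, start 0; Z[2]=2 extend→box=[2,4)
i=3: min(r-i=1, Z[1]=0)=0; Z[3]=0
i=4: i≥r, start 0; Z[4]=0
i=5: i≥r, start 0; Z[5]=0
i=6: i≥r, start 0; Z[6]=1 extend→box=[6,7)
i=7: i≥r, start 0; Z[7]=0
i=8: i≥r, start 0; Z[8]=0
i=9: i≥r, start 0; Z[9]=0
i=10: i≥r, start 0; Z[10]=0
i=11: i≥r, start 0; Z[11]=4 extend→box=[11,15)
i=12: min(r-i=3, Z[1]=0)=0; Z[12]=0
i=13: min(r-i=2, Z[2]=2)=2; Z[13]=3 extend→box=[13,16)
i=14: min(r-i=2, Z[1]=0)=0; Z[14]=0
i=15: min(r-i=1, Z[2]=2)=1; Z[15]=1

[16, 0, 2, 0, 0, 0, 1, 0, 0, 0, 0, 4, 0, 3, 0, 1]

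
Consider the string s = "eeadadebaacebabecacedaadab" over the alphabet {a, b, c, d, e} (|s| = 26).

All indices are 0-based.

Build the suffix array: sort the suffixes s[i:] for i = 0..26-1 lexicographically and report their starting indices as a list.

[8, 21, 24, 13, 9, 17, 22, 2, 4, 25, 7, 12, 14, 16, 10, 18, 20, 23, 3, 5, 1, 6, 11, 15, 19, 0]

rank | idx | suffix
   0 |   8 | aacebabecacedaadab
   1 |  21 | aadab
   2 |  24 | ab
   3 |  13 | abecacedaadab
   4 |   9 | acebabecacedaadab
   5 |  17 | acedaadab
   6 |  22 | adab
   7 |   2 | adadebaacebabecacedaadab
   8 |   4 | adebaacebabecacedaadab
   9 |  25 | b
  10 |   7 | baacebabecacedaadab
  11 |  12 | babecacedaadab
  12 |  14 | becacedaadab
  13 |  16 | cacedaadab
  14 |  10 | cebabecacedaadab
  15 |  18 | cedaadab
  16 |  20 | daadab
  17 |  23 | dab
  18 |   3 | dadebaacebabecacedaadab
  19 |   5 | debaacebabecacedaadab
  20 |   1 | eadadebaacebabecacedaadab
  21 |   6 | ebaacebabecacedaadab
  22 |  11 | ebabecacedaadab
  23 |  15 | ecacedaadab
  24 |  19 | edaadab
  25 |   0 | eeadadebaacebabecacedaadab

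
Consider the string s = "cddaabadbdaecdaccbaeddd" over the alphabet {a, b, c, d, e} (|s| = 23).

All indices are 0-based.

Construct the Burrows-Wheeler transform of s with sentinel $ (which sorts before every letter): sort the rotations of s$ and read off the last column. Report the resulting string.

ddadbdbacdcae$ddcbadceaa

rank  rotation                  last
    0  $cddaabadbdaecdaccbaeddd  d
    1  aabadbdaecdaccbaeddd$cdd  d
    2  abadbdaecdaccbaeddd$cdda  a
    3  accbaeddd$cddaabadbdaecd  d
    4  adbdaecdaccbaeddd$cddaab  b
    5  aecdaccbaeddd$cddaabadbd  d
    6  aeddd$cddaabadbdaecdaccb  b
    7  badbdaecdaccbaeddd$cddaa  a
    8  baeddd$cddaabadbdaecdacc  c
    9  bdaecdaccbaeddd$cddaabad  d
   10  cbaeddd$cddaabadbdaecdac  c
   11  ccbaeddd$cddaabadbdaecda  a
   12  cdaccbaeddd$cddaabadbdae  e
   13  cddaabadbdaecdaccbaeddd$  $
   14  d$cddaabadbdaecdaccbaedd  d
   15  daabadbdaecdaccbaeddd$cd  d
   16  daccbaeddd$cddaabadbdaec  c
   17  daecdaccbaeddd$cddaabadb  b
   18  dbdaecdaccbaeddd$cddaaba  a
   19  dd$cddaabadbdaecdaccbaed  d
   20  ddaabadbdaecdaccbaeddd$c  c
   21  ddd$cddaabadbdaecdaccbae  e
   22  ecdaccbaeddd$cddaabadbda  a
   23  eddd$cddaabadbdaecdaccba  a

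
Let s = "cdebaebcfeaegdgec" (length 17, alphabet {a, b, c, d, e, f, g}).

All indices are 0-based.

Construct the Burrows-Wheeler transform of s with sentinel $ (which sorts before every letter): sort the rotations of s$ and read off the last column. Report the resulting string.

rank  rotation            last
    0  $cdebaebcfeaegdgec  c
    1  aebcfeaegdgec$cdeb  b
    2  aegdgec$cdebaebcfe  e
    3  baebcfeaegdgec$cde  e
    4  bcfeaegdgec$cdebae  e
    5  c$cdebaebcfeaegdge  e
    6  cdebaebcfeaegdgec$  $
    7  cfeaegdgec$cdebaeb  b
    8  debaebcfeaegdgec$c  c
    9  dgec$cdebaebcfeaeg  g
   10  eaegdgec$cdebaebcf  f
   11  ebaebcfeaegdgec$cd  d
   12  ebcfeaegdgec$cdeba  a
   13  ec$cdebaebcfeaegdg  g
   14  egdgec$cdebaebcfea  a
   15  feaegdgec$cdebaebc  c
   16  gdgec$cdebaebcfeae  e
   17  gec$cdebaebcfeaegd  d

cbeeee$bcgfdagaced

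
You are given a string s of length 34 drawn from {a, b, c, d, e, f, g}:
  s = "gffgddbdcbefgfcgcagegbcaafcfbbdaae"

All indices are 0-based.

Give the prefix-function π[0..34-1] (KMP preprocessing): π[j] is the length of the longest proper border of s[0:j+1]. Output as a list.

π[0] = 0
j=1 s[j]='f': π[1]=0 (border '')
j=2 s[j]='f': π[2]=0 (border '')
j=3 s[j]='g': π[3]=1 (border 'g')
j=4 s[j]='d': k: 1→0; π[4]=0 (border '')
j=5 s[j]='d': π[5]=0 (border '')
j=6 s[j]='b': π[6]=0 (border '')
j=7 s[j]='d': π[7]=0 (border '')
j=8 s[j]='c': π[8]=0 (border '')
j=9 s[j]='b': π[9]=0 (border '')
j=10 s[j]='e': π[10]=0 (border '')
j=11 s[j]='f': π[11]=0 (border '')
j=12 s[j]='g': π[12]=1 (border 'g')
j=13 s[j]='f': π[13]=2 (border 'gf')
j=14 s[j]='c': k: 2→0; π[14]=0 (border '')
j=15 s[j]='g': π[15]=1 (border 'g')
j=16 s[j]='c': k: 1→0; π[16]=0 (border '')
j=17 s[j]='a': π[17]=0 (border '')
j=18 s[j]='g': π[18]=1 (border 'g')
j=19 s[j]='e': k: 1→0; π[19]=0 (border '')
j=20 s[j]='g': π[20]=1 (border 'g')
j=21 s[j]='b': k: 1→0; π[21]=0 (border '')
j=22 s[j]='c': π[22]=0 (border '')
j=23 s[j]='a': π[23]=0 (border '')
j=24 s[j]='a': π[24]=0 (border '')
j=25 s[j]='f': π[25]=0 (border '')
j=26 s[j]='c': π[26]=0 (border '')
j=27 s[j]='f': π[27]=0 (border '')
j=28 s[j]='b': π[28]=0 (border '')
j=29 s[j]='b': π[29]=0 (border '')
j=30 s[j]='d': π[30]=0 (border '')
j=31 s[j]='a': π[31]=0 (border '')
j=32 s[j]='a': π[32]=0 (border '')
j=33 s[j]='e': π[33]=0 (border '')

[0, 0, 0, 1, 0, 0, 0, 0, 0, 0, 0, 0, 1, 2, 0, 1, 0, 0, 1, 0, 1, 0, 0, 0, 0, 0, 0, 0, 0, 0, 0, 0, 0, 0]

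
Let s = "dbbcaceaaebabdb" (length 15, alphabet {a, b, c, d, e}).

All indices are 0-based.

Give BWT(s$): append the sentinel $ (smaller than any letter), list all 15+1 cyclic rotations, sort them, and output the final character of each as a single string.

bebcadedbabab$ca

rank  rotation          last
    0  $dbbcaceaaebabdb  b
    1  aaebabdb$dbbcace  e
    2  abdb$dbbcaceaaeb  b
    3  aceaaebabdb$dbbc  c
    4  aebabdb$dbbcacea  a
    5  b$dbbcaceaaebabd  d
    6  babdb$dbbcaceaae  e
    7  bbcaceaaebabdb$d  d
    8  bcaceaaebabdb$db  b
    9  bdb$dbbcaceaaeba  a
   10  caceaaebabdb$dbb  b
   11  ceaaebabdb$dbbca  a
   12  db$dbbcaceaaebab  b
   13  dbbcaceaaebabdb$  $
   14  eaaebabdb$dbbcac  c
   15  ebabdb$dbbcaceaa  a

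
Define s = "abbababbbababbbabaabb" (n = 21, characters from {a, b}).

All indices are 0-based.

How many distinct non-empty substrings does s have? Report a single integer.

sorted suffixes:
  #0 SA[0]=17  'aabb'
  #1 SA[1]=15  'abaabb'
  #2 SA[2]=9  'ababbbabaabb'
  #3 SA[3]=3  'ababbbababbbabaabb'
  #4 SA[4]=18  'abb'
  #5 SA[5]=0  'abbababbbababbbabaabb'
  #6 SA[6]=11  'abbbabaabb'
  #7 SA[7]=5  'abbbababbbabaabb'
  #8 SA[8]=20  'b'
  #9 SA[9]=16  'baabb'
  #10 SA[10]=14  'babaabb'
  #11 SA[11]=8  'bababbbabaabb'
  #12 SA[12]=2  'bababbbababbbabaabb'
  #13 SA[13]=10  'babbbabaabb'
  #14 SA[14]=4  'babbbababbbabaabb'
  #15 SA[15]=19  'bb'
  #16 SA[16]=13  'bbabaabb'
  #17 SA[17]=7  'bbababbbabaabb'
  #18 SA[18]=1  'bbababbbababbbabaabb'
  #19 SA[19]=12  'bbbabaabb'
  #20 SA[20]=6  'bbbababbbabaabb'

SA = [17, 15, 9, 3, 18, 0, 11, 5, 20, 16, 14, 8, 2, 10, 4, 19, 13, 7, 1, 12, 6]
rank  pair      lcp
   1  s[17:],s[15:]  1  'a'
   2  s[15:],s[9:]  3  'aba'
   3  s[9:],s[3:]  9  'ababbbaba'
   4  s[3:],s[18:]  2  'ab'
   5  s[18:],s[0:]  3  'abb'
   6  s[0:],s[11:]  3  'abb'
   7  s[11:],s[5:]  7  'abbbaba'
   8  s[5:],s[20:]  0  ''
   9  s[20:],s[16:]  1  'b'
  10  s[16:],s[14:]  2  'ba'
  11  s[14:],s[8:]  4  'baba'
  12  s[8:],s[2:]  10  'bababbbaba'
  13  s[2:],s[10:]  3  'bab'
  14  s[10:],s[4:]  8  'babbbaba'
  15  s[4:],s[19:]  1  'b'
  16  s[19:],s[13:]  2  'bb'
  17  s[13:],s[7:]  5  'bbaba'
  18  s[7:],s[1:]  11  'bbababbbaba'
  19  s[1:],s[12:]  2  'bb'
  20  s[12:],s[6:]  6  'bbbaba'

n(n+1)/2 = 21·22/2 = 231
Σ LCP = 0 + 1 + 3 + 9 + 2 + 3 + 3 + 7 + 0 + 1 + 2 + 4 + 10 + 3 + 8 + 1 + 2 + 5 + 11 + 2 + 6 = 83
distinct = 231 − 83 = 148

148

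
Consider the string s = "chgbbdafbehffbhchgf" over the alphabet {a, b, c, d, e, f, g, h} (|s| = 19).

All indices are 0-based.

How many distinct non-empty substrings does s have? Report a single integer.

175

rank | idx | suffix
   0 |   6 | afbehffbhchgf
   1 |   3 | bbdafbehffbhchgf
   2 |   4 | bdafbehffbhchgf
   3 |   8 | behffbhchgf
   4 |  13 | bhchgf
   5 |   0 | chgbbdafbehffbhchgf
   6 |  15 | chgf
   7 |   5 | dafbehffbhchgf
   8 |   9 | ehffbhchgf
   9 |  18 | f
  10 |   7 | fbehffbhchgf
  11 |  12 | fbhchgf
  12 |  11 | ffbhchgf
  13 |   2 | gbbdafbehffbhchgf
  14 |  17 | gf
  15 |  14 | hchgf
  16 |  10 | hffbhchgf
  17 |   1 | hgbbdafbehffbhchgf
  18 |  16 | hgf

SA = [6, 3, 4, 8, 13, 0, 15, 5, 9, 18, 7, 12, 11, 2, 17, 14, 10, 1, 16]
rank  pair      lcp
   1  s[6:],s[3:]  0  ''
   2  s[3:],s[4:]  1  'b'
   3  s[4:],s[8:]  1  'b'
   4  s[8:],s[13:]  1  'b'
   5  s[13:],s[0:]  0  ''
   6  s[0:],s[15:]  3  'chg'
   7  s[15:],s[5:]  0  ''
   8  s[5:],s[9:]  0  ''
   9  s[9:],s[18:]  0  ''
  10  s[18:],s[7:]  1  'f'
  11  s[7:],s[12:]  2  'fb'
  12  s[12:],s[11:]  1  'f'
  13  s[11:],s[2:]  0  ''
  14  s[2:],s[17:]  1  'g'
  15  s[17:],s[14:]  0  ''
  16  s[14:],s[10:]  1  'h'
  17  s[10:],s[1:]  1  'h'
  18  s[1:],s[16:]  2  'hg'

n(n+1)/2 = 19·20/2 = 190
Σ LCP = 0 + 0 + 1 + 1 + 1 + 0 + 3 + 0 + 0 + 0 + 1 + 2 + 1 + 0 + 1 + 0 + 1 + 1 + 2 = 15
distinct = 190 − 15 = 175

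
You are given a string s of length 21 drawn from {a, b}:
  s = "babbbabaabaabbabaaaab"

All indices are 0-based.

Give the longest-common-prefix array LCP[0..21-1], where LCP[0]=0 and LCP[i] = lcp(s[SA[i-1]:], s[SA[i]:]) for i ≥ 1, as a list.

[0, 3, 2, 3, 3, 1, 2, 4, 5, 2, 3, 0, 1, 3, 4, 2, 5, 3, 1, 6, 2]

sorted suffixes:
  #0 SA[0]=16  'aaaab'
  #1 SA[1]=17  'aaab'
  #2 SA[2]=18  'aab'
  #3 SA[3]=7  'aabaabbabaaaab'
  #4 SA[4]=10  'aabbabaaaab'
  #5 SA[5]=19  'ab'
  #6 SA[6]=14  'abaaaab'
  #7 SA[7]=5  'abaabaabbabaaaab'
  #8 SA[8]=8  'abaabbabaaaab'
  #9 SA[9]=11  'abbabaaaab'
  #10 SA[10]=1  'abbbabaabaabbabaaaab'
  #11 SA[11]=20  'b'
  #12 SA[12]=15  'baaaab'
  #13 SA[13]=6  'baabaabbabaaaab'
  #14 SA[14]=9  'baabbabaaaab'
  #15 SA[15]=13  'babaaaab'
  #16 SA[16]=4  'babaabaabbabaaaab'
  #17 SA[17]=0  'babbbabaabaabbabaaaab'
  #18 SA[18]=12  'bbabaaaab'
  #19 SA[19]=3  'bbabaabaabbabaaaab'
  #20 SA[20]=2  'bbbabaabaabbabaaaab'

SA = [16, 17, 18, 7, 10, 19, 14, 5, 8, 11, 1, 20, 15, 6, 9, 13, 4, 0, 12, 3, 2]
rank  pair      lcp
   1  s[16:],s[17:]  3  'aaa'
   2  s[17:],s[18:]  2  'aa'
   3  s[18:],s[7:]  3  'aab'
   4  s[7:],s[10:]  3  'aab'
   5  s[10:],s[19:]  1  'a'
   6  s[19:],s[14:]  2  'ab'
   7  s[14:],s[5:]  4  'abaa'
   8  s[5:],s[8:]  5  'abaab'
   9  s[8:],s[11:]  2  'ab'
  10  s[11:],s[1:]  3  'abb'
  11  s[1:],s[20:]  0  ''
  12  s[20:],s[15:]  1  'b'
  13  s[15:],s[6:]  3  'baa'
  14  s[6:],s[9:]  4  'baab'
  15  s[9:],s[13:]  2  'ba'
  16  s[13:],s[4:]  5  'babaa'
  17  s[4:],s[0:]  3  'bab'
  18  s[0:],s[12:]  1  'b'
  19  s[12:],s[3:]  6  'bbabaa'
  20  s[3:],s[2:]  2  'bb'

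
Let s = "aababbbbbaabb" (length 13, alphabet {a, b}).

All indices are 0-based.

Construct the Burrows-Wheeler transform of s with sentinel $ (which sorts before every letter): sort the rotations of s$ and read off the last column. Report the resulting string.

rank  rotation        last
    0  $aababbbbbaabb  b
    1  aababbbbbaabb$  $
    2  aabb$aababbbbb  b
    3  ababbbbbaabb$a  a
    4  abb$aababbbbba  a
    5  abbbbbaabb$aab  b
    6  b$aababbbbbaab  b
    7  baabb$aababbbb  b
    8  babbbbbaabb$aa  a
    9  bb$aababbbbbaa  a
   10  bbaabb$aababbb  b
   11  bbbaabb$aababb  b
   12  bbbbaabb$aabab  b
   13  bbbbbaabb$aaba  a

b$baabbbaabbba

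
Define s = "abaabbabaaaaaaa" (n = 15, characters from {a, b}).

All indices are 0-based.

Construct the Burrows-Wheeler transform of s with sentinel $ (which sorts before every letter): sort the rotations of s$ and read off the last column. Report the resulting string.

aaaaaaabbb$aaaba

rank  rotation          last
    0  $abaabbabaaaaaaa  a
    1  a$abaabbabaaaaaa  a
    2  aa$abaabbabaaaaa  a
    3  aaa$abaabbabaaaa  a
    4  aaaa$abaabbabaaa  a
    5  aaaaa$abaabbabaa  a
    6  aaaaaa$abaabbaba  a
    7  aaaaaaa$abaabbab  b
    8  aabbabaaaaaaa$ab  b
    9  abaaaaaaa$abaabb  b
   10  abaabbabaaaaaaa$  $
   11  abbabaaaaaaa$aba  a
   12  baaaaaaa$abaabba  a
   13  baabbabaaaaaaa$a  a
   14  babaaaaaaa$abaab  b
   15  bbabaaaaaaa$abaa  a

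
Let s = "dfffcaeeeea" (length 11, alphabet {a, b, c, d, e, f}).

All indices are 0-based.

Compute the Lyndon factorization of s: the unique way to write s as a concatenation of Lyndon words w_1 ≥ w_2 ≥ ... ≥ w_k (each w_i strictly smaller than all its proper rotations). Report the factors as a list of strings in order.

["dfff", "c", "aeeee", "a"]

emit factor 1: 'dfff' (i=0, period=4)
emit factor 2: 'c' (i=4, period=1)
emit factor 3: 'aeeee' (i=5, period=5)
emit factor 4: 'a' (i=10, period=1)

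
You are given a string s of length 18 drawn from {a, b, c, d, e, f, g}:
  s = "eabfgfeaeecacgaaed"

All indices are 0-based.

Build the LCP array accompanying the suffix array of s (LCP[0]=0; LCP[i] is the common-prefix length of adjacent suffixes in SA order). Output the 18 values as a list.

rank→(start, suffix):
  0 → (14, 'aaed')
  1 → (1, 'abfgfeaeecacgaaed')
  2 → (11, 'acgaaed')
  3 → (15, 'aed')
  4 → (7, 'aeecacgaaed')
  5 → (2, 'bfgfeaeecacgaaed')
  6 → (10, 'cacgaaed')
  7 → (12, 'cgaaed')
  8 → (17, 'd')
  9 → (0, 'eabfgfeaeecacgaaed')
  10 → (6, 'eaeecacgaaed')
  11 → (9, 'ecacgaaed')
  12 → (16, 'ed')
  13 → (8, 'eecacgaaed')
  14 → (5, 'feaeecacgaaed')
  15 → (3, 'fgfeaeecacgaaed')
  16 → (13, 'gaaed')
  17 → (4, 'gfeaeecacgaaed')

SA = [14, 1, 11, 15, 7, 2, 10, 12, 17, 0, 6, 9, 16, 8, 5, 3, 13, 4]
rank  pair      lcp
   1  s[14:],s[1:]  1  'a'
   2  s[1:],s[11:]  1  'a'
   3  s[11:],s[15:]  1  'a'
   4  s[15:],s[7:]  2  'ae'
   5  s[7:],s[2:]  0  ''
   6  s[2:],s[10:]  0  ''
   7  s[10:],s[12:]  1  'c'
   8  s[12:],s[17:]  0  ''
   9  s[17:],s[0:]  0  ''
  10  s[0:],s[6:]  2  'ea'
  11  s[6:],s[9:]  1  'e'
  12  s[9:],s[16:]  1  'e'
  13  s[16:],s[8:]  1  'e'
  14  s[8:],s[5:]  0  ''
  15  s[5:],s[3:]  1  'f'
  16  s[3:],s[13:]  0  ''
  17  s[13:],s[4:]  1  'g'

[0, 1, 1, 1, 2, 0, 0, 1, 0, 0, 2, 1, 1, 1, 0, 1, 0, 1]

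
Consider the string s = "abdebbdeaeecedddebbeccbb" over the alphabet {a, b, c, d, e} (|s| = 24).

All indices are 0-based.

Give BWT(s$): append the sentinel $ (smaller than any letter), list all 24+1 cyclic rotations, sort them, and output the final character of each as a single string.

b$ebceebabceeedbbddddbeca

rank  rotation                   last
    0  $abdebbdeaeecedddebbeccbb  b
    1  abdebbdeaeecedddebbeccbb$  $
    2  aeecedddebbeccbb$abdebbde  e
    3  b$abdebbdeaeecedddebbeccb  b
    4  bb$abdebbdeaeecedddebbecc  c
    5  bbdeaeecedddebbeccbb$abde  e
    6  bbeccbb$abdebbdeaeeceddde  e
    7  bdeaeecedddebbeccbb$abdeb  b
    8  bdebbdeaeecedddebbeccbb$a  a
    9  beccbb$abdebbdeaeecedddeb  b
   10  cbb$abdebbdeaeecedddebbec  c
   11  ccbb$abdebbdeaeecedddebbe  e
   12  cedddebbeccbb$abdebbdeaee  e
   13  dddebbeccbb$abdebbdeaeece  e
   14  ddebbeccbb$abdebbdeaeeced  d
   15  deaeecedddebbeccbb$abdebb  b
   16  debbdeaeecedddebbeccbb$ab  b
   17  debbeccbb$abdebbdeaeecedd  d
   18  eaeecedddebbeccbb$abdebbd  d
   19  ebbdeaeecedddebbeccbb$abd  d
   20  ebbeccbb$abdebbdeaeeceddd  d
   21  eccbb$abdebbdeaeecedddebb  b
   22  ecedddebbeccbb$abdebbdeae  e
   23  edddebbeccbb$abdebbdeaeec  c
   24  eecedddebbeccbb$abdebbdea  a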